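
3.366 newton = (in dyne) 3.366e+05. Check: 3.366 newton = 3.366 N. 1 dyne = 1e-05 N, so 3.366 N = 3.366 / 1e-05 = 336600 dyne ≈ 3.366e+05 dyne (4 s.f.).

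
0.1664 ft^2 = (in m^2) 1 ft^2 = 0.09290304 m^2, so 0.1664 ft^2 = 0.1664 * 0.09290304 = 0.015459066 m^2. Result: 0.015459066 m^2 ≈ 0.01546 m^2 (4 s.f.). Final answer: 0.01546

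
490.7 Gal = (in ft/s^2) 1 Gal = 0.01 m/s^2, so 490.7 Gal = 490.7 * 0.01 = 4.907 m/s^2. 1 ft/s^2 = 0.3048 m/s^2, so 4.907 m/s^2 = 4.907 / 0.3048 = 16.099081 ft/s^2 ≈ 16.1 ft/s^2 (4 s.f.). Final answer: 16.1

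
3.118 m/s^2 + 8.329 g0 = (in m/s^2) 3.118 m/s^2 is already in m/s^2. 1 g0 = 9.80665 m/s^2, so 8.329 g0 = 8.329 * 9.80665 = 81.679588 m/s^2. Sum: 3.118 + 81.679588 = 84.797588 m/s^2. Result: 84.797588 m/s^2 ≈ 84.8 m/s^2 (4 s.f.). Final answer: 84.8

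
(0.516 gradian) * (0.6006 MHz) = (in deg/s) 1 gradian = 0.015707963 rad, so 0.516 gradian = 0.516 * 0.015707963 = 0.008105309 rad. 1 MHz = 1000000 Hz, so 0.6006 MHz = 0.6006 * 1000000 = 600600 Hz. Combine: 0.008105309 rad * 600600 Hz = 4868.0486 rad/s. 1 deg/s = 0.017453293 rad/s, so 4868.0486 rad/s = 4868.0486 / 0.017453293 = 278918.64 deg/s ≈ 2.789e+05 deg/s (4 s.f.). Final answer: 2.789e+05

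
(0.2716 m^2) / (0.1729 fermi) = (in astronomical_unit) 1.05e+04. Check: 0.2716 m^2 is already in m^2. 1 fermi = 1e-15 m, so 0.1729 fermi = 0.1729 * 1e-15 = 1.729e-16 m. Combine: 0.2716 m^2 / 1.729e-16 m = 1.5708502e+15 m. 1 astronomical_unit = 1.4959787e+11 m, so 1.5708502e+15 m = 1.5708502e+15 / 1.4959787e+11 = 10500.485 astronomical_unit ≈ 1.05e+04 astronomical_unit (4 s.f.).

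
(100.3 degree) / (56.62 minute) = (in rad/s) 0.0005153. Check: 1 degree = 0.017453293 rad, so 100.3 degree = 100.3 * 0.017453293 = 1.7505652 rad. 1 minute = 60 s, so 56.62 minute = 56.62 * 60 = 3397.2 s. Combine: 1.7505652 rad / 3397.2 s = 0.00051529649 rad/s. Result: 0.00051529649 rad/s ≈ 0.0005153 rad/s (4 s.f.).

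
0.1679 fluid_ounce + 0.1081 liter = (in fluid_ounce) 1 fluid_ounce = 2.957353e-05 m^3, so 0.1679 fluid_ounce = 0.1679 * 2.957353e-05 = 4.9653956e-06 m^3. 1 liter = 0.001 m^3, so 0.1081 liter = 0.1081 * 0.001 = 0.0001081 m^3. Sum: 4.9653956e-06 + 0.0001081 = 0.0001130654 m^3. 1 fluid_ounce = 2.957353e-05 m^3, so 0.0001130654 m^3 = 0.0001130654 / 2.957353e-05 = 3.8231959 fluid_ounce ≈ 3.823 fluid_ounce (4 s.f.). Final answer: 3.823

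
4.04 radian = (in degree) 4.04 radian = 4.04 rad. 1 degree = 0.017453293 rad, so 4.04 rad = 4.04 / 0.017453293 = 231.47495 degree ≈ 231.5 degree (4 s.f.). Final answer: 231.5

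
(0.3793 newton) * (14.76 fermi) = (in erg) 5.598e-08. Check: 0.3793 newton = 0.3793 N. 1 fermi = 1e-15 m, so 14.76 fermi = 14.76 * 1e-15 = 1.476e-14 m. Combine: 0.3793 N * 1.476e-14 m = 5.598468e-15 J. 1 erg = 1e-07 J, so 5.598468e-15 J = 5.598468e-15 / 1e-07 = 5.598468e-08 erg ≈ 5.598e-08 erg (4 s.f.).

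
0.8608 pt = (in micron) 1 pt = 0.00035277778 m, so 0.8608 pt = 0.8608 * 0.00035277778 = 0.00030367111 m. 1 micron = 1e-06 m, so 0.00030367111 m = 0.00030367111 / 1e-06 = 303.67111 micron ≈ 303.7 micron (4 s.f.). Final answer: 303.7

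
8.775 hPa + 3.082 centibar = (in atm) 0.03908. Check: 1 hPa = 100 Pa, so 8.775 hPa = 8.775 * 100 = 877.5 Pa. 1 centibar = 1000 Pa, so 3.082 centibar = 3.082 * 1000 = 3082 Pa. Sum: 877.5 + 3082 = 3959.5 Pa. 1 atm = 101325 Pa, so 3959.5 Pa = 3959.5 / 101325 = 0.039077227 atm ≈ 0.03908 atm (4 s.f.).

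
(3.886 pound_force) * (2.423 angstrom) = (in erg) 0.04188. Check: 1 pound_force = 4.4482216 N, so 3.886 pound_force = 3.886 * 4.4482216 = 17.285789 N. 1 angstrom = 1e-10 m, so 2.423 angstrom = 2.423 * 1e-10 = 2.423e-10 m. Combine: 17.285789 N * 2.423e-10 m = 4.1883467e-09 J. 1 erg = 1e-07 J, so 4.1883467e-09 J = 4.1883467e-09 / 1e-07 = 0.041883467 erg ≈ 0.04188 erg (4 s.f.).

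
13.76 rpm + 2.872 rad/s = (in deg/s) 1 rpm = 0.10471976 rad/s, so 13.76 rpm = 13.76 * 0.10471976 = 1.4409438 rad/s. 2.872 rad/s is already in rad/s. Sum: 1.4409438 + 2.872 = 4.3129438 rad/s. 1 deg/s = 0.017453293 rad/s, so 4.3129438 rad/s = 4.3129438 / 0.017453293 = 247.11348 deg/s ≈ 247.1 deg/s (4 s.f.). Final answer: 247.1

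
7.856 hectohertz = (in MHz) 0.0007856. Check: 1 hectohertz = 100 Hz, so 7.856 hectohertz = 7.856 * 100 = 785.6 Hz. 1 MHz = 1000000 Hz, so 785.6 Hz = 785.6 / 1000000 = 0.0007856 MHz.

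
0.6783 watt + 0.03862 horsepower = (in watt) 29.48. Check: 0.6783 watt = 0.6783 W. 1 horsepower = 745.69987 W, so 0.03862 horsepower = 0.03862 * 745.69987 = 28.798929 W. Sum: 0.6783 + 28.798929 = 29.477229 W. 29.477229 W = 29.477229 watt ≈ 29.48 watt (4 s.f.).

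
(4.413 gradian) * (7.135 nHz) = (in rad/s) 1 gradian = 0.015707963 rad, so 4.413 gradian = 4.413 * 0.015707963 = 0.069319242 rad. 1 nHz = 1e-09 Hz, so 7.135 nHz = 7.135 * 1e-09 = 7.135e-09 Hz. Combine: 0.069319242 rad * 7.135e-09 Hz = 4.9459279e-10 rad/s. Result: 4.9459279e-10 rad/s ≈ 4.946e-10 rad/s (4 s.f.). Final answer: 4.946e-10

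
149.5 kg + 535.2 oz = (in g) 1.647e+05. Check: 149.5 kg is already in kg. 1 oz = 0.028349523 kg, so 535.2 oz = 535.2 * 0.028349523 = 15.172665 kg. Sum: 149.5 + 15.172665 = 164.67266 kg. 1 g = 0.001 kg, so 164.67266 kg = 164.67266 / 0.001 = 164672.66 g ≈ 1.647e+05 g (4 s.f.).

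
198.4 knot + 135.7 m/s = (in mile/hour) 531.9. Check: 1 knot = 0.51444444 m/s, so 198.4 knot = 198.4 * 0.51444444 = 102.06578 m/s. 135.7 m/s is already in m/s. Sum: 102.06578 + 135.7 = 237.76578 m/s. 1 mile/hour = 0.44704 m/s, so 237.76578 m/s = 237.76578 / 0.44704 = 531.8669 mile/hour ≈ 531.9 mile/hour (4 s.f.).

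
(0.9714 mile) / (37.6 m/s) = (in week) 6.875e-05. Check: 1 mile = 1609.344 m, so 0.9714 mile = 0.9714 * 1609.344 = 1563.3168 m. 37.6 m/s is already in m/s. Combine: 1563.3168 m / 37.6 m/s = 41.577573 s. 1 week = 604800 s, so 41.577573 s = 41.577573 / 604800 = 6.8745988e-05 week ≈ 6.875e-05 week (4 s.f.).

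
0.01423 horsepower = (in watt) 1 horsepower = 745.69987 W, so 0.01423 horsepower = 0.01423 * 745.69987 = 10.611309 W. 10.611309 W = 10.611309 watt ≈ 10.61 watt (4 s.f.). Final answer: 10.61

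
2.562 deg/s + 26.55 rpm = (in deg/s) 161.9. Check: 1 deg/s = 0.017453293 rad/s, so 2.562 deg/s = 2.562 * 0.017453293 = 0.044715335 rad/s. 1 rpm = 0.10471976 rad/s, so 26.55 rpm = 26.55 * 0.10471976 = 2.7803095 rad/s. Sum: 0.044715335 + 2.7803095 = 2.8250248 rad/s. 1 deg/s = 0.017453293 rad/s, so 2.8250248 rad/s = 2.8250248 / 0.017453293 = 161.862 deg/s ≈ 161.9 deg/s (4 s.f.).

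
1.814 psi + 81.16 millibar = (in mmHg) 154.7. Check: 1 psi = 6894.7573 Pa, so 1.814 psi = 1.814 * 6894.7573 = 12507.09 Pa. 1 millibar = 100 Pa, so 81.16 millibar = 81.16 * 100 = 8116 Pa. Sum: 12507.09 + 8116 = 20623.09 Pa. 1 mmHg = 133.32237 Pa, so 20623.09 Pa = 20623.09 / 133.32237 = 154.68589 mmHg ≈ 154.7 mmHg (4 s.f.).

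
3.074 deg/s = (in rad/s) 0.05365. Check: 1 deg/s = 0.017453293 rad/s, so 3.074 deg/s = 3.074 * 0.017453293 = 0.053651421 rad/s. Result: 0.053651421 rad/s ≈ 0.05365 rad/s (4 s.f.).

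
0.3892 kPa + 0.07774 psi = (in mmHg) 1 kPa = 1000 Pa, so 0.3892 kPa = 0.3892 * 1000 = 389.2 Pa. 1 psi = 6894.7573 Pa, so 0.07774 psi = 0.07774 * 6894.7573 = 535.99843 Pa. Sum: 389.2 + 535.99843 = 925.19843 Pa. 1 mmHg = 133.32237 Pa, so 925.19843 Pa = 925.19843 / 133.32237 = 6.9395589 mmHg ≈ 6.94 mmHg (4 s.f.). Final answer: 6.94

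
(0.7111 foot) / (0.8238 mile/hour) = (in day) 6.812e-06. Check: 1 foot = 0.3048 m, so 0.7111 foot = 0.7111 * 0.3048 = 0.21674328 m. 1 mile/hour = 0.44704 m/s, so 0.8238 mile/hour = 0.8238 * 0.44704 = 0.36827155 m/s. Combine: 0.21674328 m / 0.36827155 m/s = 0.58854201 s. 1 day = 86400 s, so 0.58854201 s = 0.58854201 / 86400 = 6.8118288e-06 day ≈ 6.812e-06 day (4 s.f.).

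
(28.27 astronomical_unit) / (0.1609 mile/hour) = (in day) 6.805e+08. Check: 1 astronomical_unit = 1.4959787e+11 m, so 28.27 astronomical_unit = 28.27 * 1.4959787e+11 = 4.2291318e+12 m. 1 mile/hour = 0.44704 m/s, so 0.1609 mile/hour = 0.1609 * 0.44704 = 0.071928736 m/s. Combine: 4.2291318e+12 m / 0.071928736 m/s = 5.8796137e+13 s. 1 day = 86400 s, so 5.8796137e+13 s = 5.8796137e+13 / 86400 = 6.8051084e+08 day ≈ 6.805e+08 day (4 s.f.).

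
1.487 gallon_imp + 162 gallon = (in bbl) 3.9. Check: 1 gallon_imp = 0.00454609 m^3, so 1.487 gallon_imp = 1.487 * 0.00454609 = 0.0067600358 m^3. 1 gallon = 0.0037854118 m^3, so 162 gallon = 162 * 0.0037854118 = 0.61323671 m^3. Sum: 0.0067600358 + 0.61323671 = 0.61999674 m^3. 1 bbl = 0.15898729 m^3, so 0.61999674 m^3 = 0.61999674 / 0.15898729 = 3.8996622 bbl ≈ 3.9 bbl (4 s.f.).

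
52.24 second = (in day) 0.0006046. Check: 52.24 second = 52.24 s. 1 day = 86400 s, so 52.24 s = 52.24 / 86400 = 0.00060462963 day ≈ 0.0006046 day (4 s.f.).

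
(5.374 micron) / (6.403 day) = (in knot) 1.888e-11. Check: 1 micron = 1e-06 m, so 5.374 micron = 5.374 * 1e-06 = 5.374e-06 m. 1 day = 86400 s, so 6.403 day = 6.403 * 86400 = 553219.2 s. Combine: 5.374e-06 m / 553219.2 s = 9.7140519e-12 m/s. 1 knot = 0.51444444 m/s, so 9.7140519e-12 m/s = 9.7140519e-12 / 0.51444444 = 1.8882606e-11 knot ≈ 1.888e-11 knot (4 s.f.).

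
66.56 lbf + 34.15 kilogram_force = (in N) 631. Check: 1 lbf = 4.4482216 N, so 66.56 lbf = 66.56 * 4.4482216 = 296.07363 N. 1 kilogram_force = 9.80665 N, so 34.15 kilogram_force = 34.15 * 9.80665 = 334.8971 N. Sum: 296.07363 + 334.8971 = 630.97073 N. Result: 630.97073 N ≈ 631 N (4 s.f.).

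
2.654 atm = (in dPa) 1 atm = 101325 Pa, so 2.654 atm = 2.654 * 101325 = 268916.55 Pa. 1 dPa = 0.1 Pa, so 268916.55 Pa = 268916.55 / 0.1 = 2689165.5 dPa ≈ 2.689e+06 dPa (4 s.f.). Final answer: 2.689e+06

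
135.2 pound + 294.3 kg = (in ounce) 1.254e+04. Check: 1 pound = 0.45359237 kg, so 135.2 pound = 135.2 * 0.45359237 = 61.325688 kg. 294.3 kg is already in kg. Sum: 61.325688 + 294.3 = 355.62569 kg. 1 ounce = 0.028349523 kg, so 355.62569 kg = 355.62569 / 0.028349523 = 12544.327 ounce ≈ 1.254e+04 ounce (4 s.f.).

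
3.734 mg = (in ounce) 0.0001317. Check: 1 mg = 1e-06 kg, so 3.734 mg = 3.734 * 1e-06 = 3.734e-06 kg. 1 ounce = 0.028349523 kg, so 3.734e-06 kg = 3.734e-06 / 0.028349523 = 0.00013171297 ounce ≈ 0.0001317 ounce (4 s.f.).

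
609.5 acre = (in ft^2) 1 acre = 4046.8564 m^2, so 609.5 acre = 609.5 * 4046.8564 = 2466559 m^2. 1 ft^2 = 0.09290304 m^2, so 2466559 m^2 = 2466559 / 0.09290304 = 26549820 ft^2 ≈ 2.655e+07 ft^2 (4 s.f.). Final answer: 2.655e+07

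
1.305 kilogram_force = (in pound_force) 2.877. Check: 1 kilogram_force = 9.80665 N, so 1.305 kilogram_force = 1.305 * 9.80665 = 12.797678 N. 1 pound_force = 4.4482216 N, so 12.797678 N = 12.797678 / 4.4482216 = 2.8770325 pound_force ≈ 2.877 pound_force (4 s.f.).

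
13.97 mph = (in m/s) 6.245. Check: 1 mph = 0.44704 m/s, so 13.97 mph = 13.97 * 0.44704 = 6.2451488 m/s. Result: 6.2451488 m/s ≈ 6.245 m/s (4 s.f.).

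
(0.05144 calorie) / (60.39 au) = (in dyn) 2.382e-09. Check: 1 calorie = 4.184 J, so 0.05144 calorie = 0.05144 * 4.184 = 0.21522496 J. 1 au = 1.4959787e+11 m, so 60.39 au = 60.39 * 1.4959787e+11 = 9.0342154e+12 m. Combine: 0.21522496 J / 9.0342154e+12 m = 2.3823315e-14 N. 1 dyn = 1e-05 N, so 2.3823315e-14 N = 2.3823315e-14 / 1e-05 = 2.3823315e-09 dyn ≈ 2.382e-09 dyn (4 s.f.).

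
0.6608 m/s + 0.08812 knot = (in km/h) 0.6608 m/s is already in m/s. 1 knot = 0.51444444 m/s, so 0.08812 knot = 0.08812 * 0.51444444 = 0.045332844 m/s. Sum: 0.6608 + 0.045332844 = 0.70613284 m/s. 1 km/h = 0.27777778 m/s, so 0.70613284 m/s = 0.70613284 / 0.27777778 = 2.5420782 km/h ≈ 2.542 km/h (4 s.f.). Final answer: 2.542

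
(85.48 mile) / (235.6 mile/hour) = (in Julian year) 4.139e-05. Check: 1 mile = 1609.344 m, so 85.48 mile = 85.48 * 1609.344 = 137566.73 m. 1 mile/hour = 0.44704 m/s, so 235.6 mile/hour = 235.6 * 0.44704 = 105.32262 m/s. Combine: 137566.73 m / 105.32262 m/s = 1306.146 s. 1 Julian year = 31557600 s, so 1306.146 s = 1306.146 / 31557600 = 4.1389269e-05 Julian year ≈ 4.139e-05 Julian year (4 s.f.).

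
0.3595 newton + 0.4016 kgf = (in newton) 4.298. Check: 0.3595 newton = 0.3595 N. 1 kgf = 9.80665 N, so 0.4016 kgf = 0.4016 * 9.80665 = 3.9383506 N. Sum: 0.3595 + 3.9383506 = 4.2978506 N. 4.2978506 N = 4.2978506 newton ≈ 4.298 newton (4 s.f.).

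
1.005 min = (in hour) 1 min = 60 s, so 1.005 min = 1.005 * 60 = 60.3 s. 1 hour = 3600 s, so 60.3 s = 60.3 / 3600 = 0.01675 hour. Final answer: 0.01675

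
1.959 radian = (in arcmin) 6735. Check: 1.959 radian = 1.959 rad. 1 arcmin = 0.00029088821 rad, so 1.959 rad = 1.959 / 0.00029088821 = 6734.5459 arcmin ≈ 6735 arcmin (4 s.f.).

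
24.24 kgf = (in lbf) 1 kgf = 9.80665 N, so 24.24 kgf = 24.24 * 9.80665 = 237.7132 N. 1 lbf = 4.4482216 N, so 237.7132 N = 237.7132 / 4.4482216 = 53.440052 lbf ≈ 53.44 lbf (4 s.f.). Final answer: 53.44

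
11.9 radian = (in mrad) 1.19e+04. Check: 11.9 radian = 11.9 rad. 1 mrad = 0.001 rad, so 11.9 rad = 11.9 / 0.001 = 11900 mrad ≈ 1.19e+04 mrad (4 s.f.).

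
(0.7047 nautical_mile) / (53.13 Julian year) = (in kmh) 2.802e-06. Check: 1 nautical_mile = 1852 m, so 0.7047 nautical_mile = 0.7047 * 1852 = 1305.1044 m. 1 Julian year = 31557600 s, so 53.13 Julian year = 53.13 * 31557600 = 1.6766553e+09 s. Combine: 1305.1044 m / 1.6766553e+09 s = 7.7839757e-07 m/s. 1 kmh = 0.27777778 m/s, so 7.7839757e-07 m/s = 7.7839757e-07 / 0.27777778 = 2.8022312e-06 kmh ≈ 2.802e-06 kmh (4 s.f.).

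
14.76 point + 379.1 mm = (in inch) 15.13. Check: 1 point = 0.00035277778 m, so 14.76 point = 14.76 * 0.00035277778 = 0.005207 m. 1 mm = 0.001 m, so 379.1 mm = 379.1 * 0.001 = 0.3791 m. Sum: 0.005207 + 0.3791 = 0.384307 m. 1 inch = 0.0254 m, so 0.384307 m = 0.384307 / 0.0254 = 15.130197 inch ≈ 15.13 inch (4 s.f.).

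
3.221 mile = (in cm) 5.184e+05. Check: 1 mile = 1609.344 m, so 3.221 mile = 3.221 * 1609.344 = 5183.697 m. 1 cm = 0.01 m, so 5183.697 m = 5183.697 / 0.01 = 518369.7 cm ≈ 5.184e+05 cm (4 s.f.).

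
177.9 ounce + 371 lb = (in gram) 1.733e+05. Check: 1 ounce = 0.028349523 kg, so 177.9 ounce = 177.9 * 0.028349523 = 5.0433802 kg. 1 lb = 0.45359237 kg, so 371 lb = 371 * 0.45359237 = 168.28277 kg. Sum: 5.0433802 + 168.28277 = 173.32615 kg. 1 gram = 0.001 kg, so 173.32615 kg = 173.32615 / 0.001 = 173326.15 gram ≈ 1.733e+05 gram (4 s.f.).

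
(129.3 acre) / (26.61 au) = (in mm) 0.0001314. Check: 1 acre = 4046.8564 m^2, so 129.3 acre = 129.3 * 4046.8564 = 523258.54 m^2. 1 au = 1.4959787e+11 m, so 26.61 au = 26.61 * 1.4959787e+11 = 3.9807993e+12 m. Combine: 523258.54 m^2 / 3.9807993e+12 m = 1.3144559e-07 m. 1 mm = 0.001 m, so 1.3144559e-07 m = 1.3144559e-07 / 0.001 = 0.00013144559 mm ≈ 0.0001314 mm (4 s.f.).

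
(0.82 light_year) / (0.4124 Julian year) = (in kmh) 2.146e+09. Check: 1 light_year = 9.4607305e+15 m, so 0.82 light_year = 0.82 * 9.4607305e+15 = 7.757799e+15 m. 1 Julian year = 31557600 s, so 0.4124 Julian year = 0.4124 * 31557600 = 13014354 s. Combine: 7.757799e+15 m / 13014354 s = 5.9609558e+08 m/s. 1 kmh = 0.27777778 m/s, so 5.9609558e+08 m/s = 5.9609558e+08 / 0.27777778 = 2.1459441e+09 kmh ≈ 2.146e+09 kmh (4 s.f.).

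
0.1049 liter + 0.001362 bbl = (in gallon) 0.08492. Check: 1 liter = 0.001 m^3, so 0.1049 liter = 0.1049 * 0.001 = 0.0001049 m^3. 1 bbl = 0.15898729 m^3, so 0.001362 bbl = 0.001362 * 0.15898729 = 0.0002165407 m^3. Sum: 0.0001049 + 0.0002165407 = 0.0003214407 m^3. 1 gallon = 0.0037854118 m^3, so 0.0003214407 m^3 = 0.0003214407 / 0.0037854118 = 0.084915648 gallon ≈ 0.08492 gallon (4 s.f.).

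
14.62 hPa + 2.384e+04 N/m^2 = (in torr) 1 hPa = 100 Pa, so 14.62 hPa = 14.62 * 100 = 1462 Pa. 2.384e+04 N/m^2 = 23840 Pa. Sum: 1462 + 23840 = 25302 Pa. 1 torr = 133.32237 Pa, so 25302 Pa = 25302 / 133.32237 = 189.78061 torr ≈ 189.8 torr (4 s.f.). Final answer: 189.8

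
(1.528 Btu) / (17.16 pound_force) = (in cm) 2112. Check: 1 Btu = 1055.0559 J, so 1.528 Btu = 1.528 * 1055.0559 = 1612.1253 J. 1 pound_force = 4.4482216 N, so 17.16 pound_force = 17.16 * 4.4482216 = 76.331483 N. Combine: 1612.1253 J / 76.331483 N = 21.120058 m. 1 cm = 0.01 m, so 21.120058 m = 21.120058 / 0.01 = 2112.0058 cm ≈ 2112 cm (4 s.f.).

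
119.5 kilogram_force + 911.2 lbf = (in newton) 5225. Check: 1 kilogram_force = 9.80665 N, so 119.5 kilogram_force = 119.5 * 9.80665 = 1171.8947 N. 1 lbf = 4.4482216 N, so 911.2 lbf = 911.2 * 4.4482216 = 4053.2195 N. Sum: 1171.8947 + 4053.2195 = 5225.1142 N. 5225.1142 N = 5225.1142 newton ≈ 5225 newton (4 s.f.).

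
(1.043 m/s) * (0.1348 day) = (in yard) 1.328e+04. Check: 1.043 m/s is already in m/s. 1 day = 86400 s, so 0.1348 day = 0.1348 * 86400 = 11646.72 s. Combine: 1.043 m/s * 11646.72 s = 12147.529 m. 1 yard = 0.9144 m, so 12147.529 m = 12147.529 / 0.9144 = 13284.699 yard ≈ 1.328e+04 yard (4 s.f.).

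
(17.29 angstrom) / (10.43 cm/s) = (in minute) 1 angstrom = 1e-10 m, so 17.29 angstrom = 17.29 * 1e-10 = 1.729e-09 m. 1 cm/s = 0.01 m/s, so 10.43 cm/s = 10.43 * 0.01 = 0.1043 m/s. Combine: 1.729e-09 m / 0.1043 m/s = 1.6577181e-08 s. 1 minute = 60 s, so 1.6577181e-08 s = 1.6577181e-08 / 60 = 2.7628635e-10 minute ≈ 2.763e-10 minute (4 s.f.). Final answer: 2.763e-10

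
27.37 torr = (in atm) 0.03601. Check: 1 torr = 133.32237 Pa, so 27.37 torr = 27.37 * 133.32237 = 3649.0332 Pa. 1 atm = 101325 Pa, so 3649.0332 Pa = 3649.0332 / 101325 = 0.036013158 atm ≈ 0.03601 atm (4 s.f.).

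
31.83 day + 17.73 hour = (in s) 1 day = 86400 s, so 31.83 day = 31.83 * 86400 = 2750112 s. 1 hour = 3600 s, so 17.73 hour = 17.73 * 3600 = 63828 s. Sum: 2750112 + 63828 = 2813940 s. Result: 2813940 s ≈ 2.814e+06 s (4 s.f.). Final answer: 2.814e+06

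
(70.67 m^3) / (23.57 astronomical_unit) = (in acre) 70.67 m^3 is already in m^3. 1 astronomical_unit = 1.4959787e+11 m, so 23.57 astronomical_unit = 23.57 * 1.4959787e+11 = 3.5260218e+12 m. Combine: 70.67 m^3 / 3.5260218e+12 m = 2.0042417e-11 m^2. 1 acre = 4046.8564 m^2, so 2.0042417e-11 m^2 = 2.0042417e-11 / 4046.8564 = 4.9525891e-15 acre ≈ 4.953e-15 acre (4 s.f.). Final answer: 4.953e-15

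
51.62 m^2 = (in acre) 1 acre = 4046.8564 m^2, so 51.62 m^2 = 51.62 / 4046.8564 = 0.01275558 acre ≈ 0.01276 acre (4 s.f.). Final answer: 0.01276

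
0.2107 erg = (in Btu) 1 erg = 1e-07 J, so 0.2107 erg = 0.2107 * 1e-07 = 2.107e-08 J. 1 Btu = 1055.0559 J, so 2.107e-08 J = 2.107e-08 / 1055.0559 = 1.9970507e-11 Btu ≈ 1.997e-11 Btu (4 s.f.). Final answer: 1.997e-11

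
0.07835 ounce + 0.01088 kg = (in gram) 13.1. Check: 1 ounce = 0.028349523 kg, so 0.07835 ounce = 0.07835 * 0.028349523 = 0.0022211851 kg. 0.01088 kg is already in kg. Sum: 0.0022211851 + 0.01088 = 0.013101185 kg. 1 gram = 0.001 kg, so 0.013101185 kg = 0.013101185 / 0.001 = 13.101185 gram ≈ 13.1 gram (4 s.f.).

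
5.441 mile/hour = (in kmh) 1 mile/hour = 0.44704 m/s, so 5.441 mile/hour = 5.441 * 0.44704 = 2.4323446 m/s. 1 kmh = 0.27777778 m/s, so 2.4323446 m/s = 2.4323446 / 0.27777778 = 8.7564407 kmh ≈ 8.756 kmh (4 s.f.). Final answer: 8.756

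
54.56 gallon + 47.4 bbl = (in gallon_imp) 1703. Check: 1 gallon = 0.0037854118 m^3, so 54.56 gallon = 54.56 * 0.0037854118 = 0.20653207 m^3. 1 bbl = 0.15898729 m^3, so 47.4 bbl = 47.4 * 0.15898729 = 7.5359978 m^3. Sum: 0.20653207 + 7.5359978 = 7.7425298 m^3. 1 gallon_imp = 0.00454609 m^3, so 7.7425298 m^3 = 7.7425298 / 0.00454609 = 1703.1185 gallon_imp ≈ 1703 gallon_imp (4 s.f.).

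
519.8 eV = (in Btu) 7.894e-20. Check: 1 eV = 1.6021766e-19 J, so 519.8 eV = 519.8 * 1.6021766e-19 = 8.3281141e-17 J. 1 Btu = 1055.0559 J, so 8.3281141e-17 J = 8.3281141e-17 / 1055.0559 = 7.8935292e-20 Btu ≈ 7.894e-20 Btu (4 s.f.).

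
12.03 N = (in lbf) 1 lbf = 4.4482216 N, so 12.03 N = 12.03 / 4.4482216 = 2.7044516 lbf ≈ 2.704 lbf (4 s.f.). Final answer: 2.704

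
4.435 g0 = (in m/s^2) 1 g0 = 9.80665 m/s^2, so 4.435 g0 = 4.435 * 9.80665 = 43.492493 m/s^2. Result: 43.492493 m/s^2 ≈ 43.49 m/s^2 (4 s.f.). Final answer: 43.49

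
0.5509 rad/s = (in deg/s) 31.56. Check: 1 deg/s = 0.017453293 rad/s, so 0.5509 rad/s = 0.5509 / 0.017453293 = 31.564245 deg/s ≈ 31.56 deg/s (4 s.f.).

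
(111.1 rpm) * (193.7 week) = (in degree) 7.809e+10. Check: 1 rpm = 0.10471976 rad/s, so 111.1 rpm = 111.1 * 0.10471976 = 11.634365 rad/s. 1 week = 604800 s, so 193.7 week = 193.7 * 604800 = 1.1714976e+08 s. Combine: 11.634365 rad/s * 1.1714976e+08 s = 1.362963e+09 rad. 1 degree = 0.017453293 rad, so 1.362963e+09 rad = 1.362963e+09 / 0.017453293 = 7.809203e+10 degree ≈ 7.809e+10 degree (4 s.f.).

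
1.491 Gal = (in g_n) 0.00152. Check: 1 Gal = 0.01 m/s^2, so 1.491 Gal = 1.491 * 0.01 = 0.01491 m/s^2. 1 g_n = 9.80665 m/s^2, so 0.01491 m/s^2 = 0.01491 / 9.80665 = 0.0015203969 g_n ≈ 0.00152 g_n (4 s.f.).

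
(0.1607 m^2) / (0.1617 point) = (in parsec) 0.1607 m^2 is already in m^2. 1 point = 0.00035277778 m, so 0.1617 point = 0.1617 * 0.00035277778 = 5.7044167e-05 m. Combine: 0.1607 m^2 / 5.7044167e-05 m = 2817.1154 m. 1 parsec = 3.0856776e+16 m, so 2817.1154 m = 2817.1154 / 3.0856776e+16 = 9.1296492e-14 parsec ≈ 9.13e-14 parsec (4 s.f.). Final answer: 9.13e-14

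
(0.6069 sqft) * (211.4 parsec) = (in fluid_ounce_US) 1 sqft = 0.09290304 m^2, so 0.6069 sqft = 0.6069 * 0.09290304 = 0.056382855 m^2. 1 parsec = 3.0856776e+16 m, so 211.4 parsec = 211.4 * 3.0856776e+16 = 6.5231224e+18 m. Combine: 0.056382855 m^2 * 6.5231224e+18 m = 3.6779226e+17 m^3. 1 fluid_ounce_US = 2.957353e-05 m^3, so 3.6779226e+17 m^3 = 3.6779226e+17 / 2.957353e-05 = 1.2436536e+22 fluid_ounce_US ≈ 1.244e+22 fluid_ounce_US (4 s.f.). Final answer: 1.244e+22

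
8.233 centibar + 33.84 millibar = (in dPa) 1 centibar = 1000 Pa, so 8.233 centibar = 8.233 * 1000 = 8233 Pa. 1 millibar = 100 Pa, so 33.84 millibar = 33.84 * 100 = 3384 Pa. Sum: 8233 + 3384 = 11617 Pa. 1 dPa = 0.1 Pa, so 11617 Pa = 11617 / 0.1 = 116170 dPa ≈ 1.162e+05 dPa (4 s.f.). Final answer: 1.162e+05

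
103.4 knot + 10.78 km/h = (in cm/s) 5619. Check: 1 knot = 0.51444444 m/s, so 103.4 knot = 103.4 * 0.51444444 = 53.193556 m/s. 1 km/h = 0.27777778 m/s, so 10.78 km/h = 10.78 * 0.27777778 = 2.9944444 m/s. Sum: 53.193556 + 2.9944444 = 56.188 m/s. 1 cm/s = 0.01 m/s, so 56.188 m/s = 56.188 / 0.01 = 5618.8 cm/s ≈ 5619 cm/s (4 s.f.).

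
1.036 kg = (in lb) 2.284. Check: 1 lb = 0.45359237 kg, so 1.036 kg = 1.036 / 0.45359237 = 2.283989 lb ≈ 2.284 lb (4 s.f.).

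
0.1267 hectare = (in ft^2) 1 hectare = 10000 m^2, so 0.1267 hectare = 0.1267 * 10000 = 1267 m^2. 1 ft^2 = 0.09290304 m^2, so 1267 m^2 = 1267 / 0.09290304 = 13637.874 ft^2 ≈ 1.364e+04 ft^2 (4 s.f.). Final answer: 1.364e+04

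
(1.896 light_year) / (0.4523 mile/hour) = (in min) 1 light_year = 9.4607305e+15 m, so 1.896 light_year = 1.896 * 9.4607305e+15 = 1.7937545e+16 m. 1 mile/hour = 0.44704 m/s, so 0.4523 mile/hour = 0.4523 * 0.44704 = 0.20219619 m/s. Combine: 1.7937545e+16 m / 0.20219619 m/s = 8.8713565e+16 s. 1 min = 60 s, so 8.8713565e+16 s = 8.8713565e+16 / 60 = 1.4785594e+15 min ≈ 1.479e+15 min (4 s.f.). Final answer: 1.479e+15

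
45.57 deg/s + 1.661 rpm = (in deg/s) 1 deg/s = 0.017453293 rad/s, so 45.57 deg/s = 45.57 * 0.017453293 = 0.79534654 rad/s. 1 rpm = 0.10471976 rad/s, so 1.661 rpm = 1.661 * 0.10471976 = 0.17393951 rad/s. Sum: 0.79534654 + 0.17393951 = 0.96928605 rad/s. 1 deg/s = 0.017453293 rad/s, so 0.96928605 rad/s = 0.96928605 / 0.017453293 = 55.536 deg/s ≈ 55.54 deg/s (4 s.f.). Final answer: 55.54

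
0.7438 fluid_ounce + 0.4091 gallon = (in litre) 1.571. Check: 1 fluid_ounce = 2.957353e-05 m^3, so 0.7438 fluid_ounce = 0.7438 * 2.957353e-05 = 2.1996791e-05 m^3. 1 gallon = 0.0037854118 m^3, so 0.4091 gallon = 0.4091 * 0.0037854118 = 0.001548612 m^3. Sum: 2.1996791e-05 + 0.001548612 = 0.0015706088 m^3. 1 litre = 0.001 m^3, so 0.0015706088 m^3 = 0.0015706088 / 0.001 = 1.5706088 litre ≈ 1.571 litre (4 s.f.).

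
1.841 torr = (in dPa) 2454. Check: 1 torr = 133.32237 Pa, so 1.841 torr = 1.841 * 133.32237 = 245.44648 Pa. 1 dPa = 0.1 Pa, so 245.44648 Pa = 245.44648 / 0.1 = 2454.4648 dPa ≈ 2454 dPa (4 s.f.).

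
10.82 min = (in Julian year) 1 min = 60 s, so 10.82 min = 10.82 * 60 = 649.2 s. 1 Julian year = 31557600 s, so 649.2 s = 649.2 / 31557600 = 2.0571907e-05 Julian year ≈ 2.057e-05 Julian year (4 s.f.). Final answer: 2.057e-05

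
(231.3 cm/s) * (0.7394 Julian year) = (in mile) 1 cm/s = 0.01 m/s, so 231.3 cm/s = 231.3 * 0.01 = 2.313 m/s. 1 Julian year = 31557600 s, so 0.7394 Julian year = 0.7394 * 31557600 = 23333689 s. Combine: 2.313 m/s * 23333689 s = 53970824 m. 1 mile = 1609.344 m, so 53970824 m = 53970824 / 1609.344 = 33535.915 mile ≈ 3.354e+04 mile (4 s.f.). Final answer: 3.354e+04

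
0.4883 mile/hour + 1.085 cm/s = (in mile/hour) 1 mile/hour = 0.44704 m/s, so 0.4883 mile/hour = 0.4883 * 0.44704 = 0.21828963 m/s. 1 cm/s = 0.01 m/s, so 1.085 cm/s = 1.085 * 0.01 = 0.01085 m/s. Sum: 0.21828963 + 0.01085 = 0.22913963 m/s. 1 mile/hour = 0.44704 m/s, so 0.22913963 m/s = 0.22913963 / 0.44704 = 0.51257076 mile/hour ≈ 0.5126 mile/hour (4 s.f.). Final answer: 0.5126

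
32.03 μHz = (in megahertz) 3.203e-11. Check: 1 μHz = 1e-06 Hz, so 32.03 μHz = 32.03 * 1e-06 = 3.203e-05 Hz. 1 megahertz = 1000000 Hz, so 3.203e-05 Hz = 3.203e-05 / 1000000 = 3.203e-11 megahertz.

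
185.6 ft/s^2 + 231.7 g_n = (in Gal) 1 ft/s^2 = 0.3048 m/s^2, so 185.6 ft/s^2 = 185.6 * 0.3048 = 56.57088 m/s^2. 1 g_n = 9.80665 m/s^2, so 231.7 g_n = 231.7 * 9.80665 = 2272.2008 m/s^2. Sum: 56.57088 + 2272.2008 = 2328.7717 m/s^2. 1 Gal = 0.01 m/s^2, so 2328.7717 m/s^2 = 2328.7717 / 0.01 = 232877.17 Gal ≈ 2.329e+05 Gal (4 s.f.). Final answer: 2.329e+05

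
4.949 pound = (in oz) 1 pound = 0.45359237 kg, so 4.949 pound = 4.949 * 0.45359237 = 2.2448286 kg. 1 oz = 0.028349523 kg, so 2.2448286 kg = 2.2448286 / 0.028349523 = 79.184 oz ≈ 79.18 oz (4 s.f.). Final answer: 79.18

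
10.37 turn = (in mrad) 6.516e+04. Check: 1 turn = 6.2831853 rad, so 10.37 turn = 10.37 * 6.2831853 = 65.156632 rad. 1 mrad = 0.001 rad, so 65.156632 rad = 65.156632 / 0.001 = 65156.632 mrad ≈ 6.516e+04 mrad (4 s.f.).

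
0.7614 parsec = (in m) 2.349e+16. Check: 1 parsec = 3.0856776e+16 m, so 0.7614 parsec = 0.7614 * 3.0856776e+16 = 2.3494349e+16 m. Result: 2.3494349e+16 m ≈ 2.349e+16 m (4 s.f.).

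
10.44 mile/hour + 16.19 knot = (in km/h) 1 mile/hour = 0.44704 m/s, so 10.44 mile/hour = 10.44 * 0.44704 = 4.6670976 m/s. 1 knot = 0.51444444 m/s, so 16.19 knot = 16.19 * 0.51444444 = 8.3288556 m/s. Sum: 4.6670976 + 8.3288556 = 12.995953 m/s. 1 km/h = 0.27777778 m/s, so 12.995953 m/s = 12.995953 / 0.27777778 = 46.785431 km/h ≈ 46.79 km/h (4 s.f.). Final answer: 46.79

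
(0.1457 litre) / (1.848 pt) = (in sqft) 1 litre = 0.001 m^3, so 0.1457 litre = 0.1457 * 0.001 = 0.0001457 m^3. 1 pt = 0.00035277778 m, so 1.848 pt = 1.848 * 0.00035277778 = 0.00065193333 m. Combine: 0.0001457 m^3 / 0.00065193333 m = 0.22348911 m^2. 1 sqft = 0.09290304 m^2, so 0.22348911 m^2 = 0.22348911 / 0.09290304 = 2.4056168 sqft ≈ 2.406 sqft (4 s.f.). Final answer: 2.406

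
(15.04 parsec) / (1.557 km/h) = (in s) 1 parsec = 3.0856776e+16 m, so 15.04 parsec = 15.04 * 3.0856776e+16 = 4.6408591e+17 m. 1 km/h = 0.27777778 m/s, so 1.557 km/h = 1.557 * 0.27777778 = 0.4325 m/s. Combine: 4.6408591e+17 m / 0.4325 m/s = 1.073031e+18 s. Result: 1.073031e+18 s ≈ 1.073e+18 s (4 s.f.). Final answer: 1.073e+18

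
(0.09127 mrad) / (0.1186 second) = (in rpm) 1 mrad = 0.001 rad, so 0.09127 mrad = 0.09127 * 0.001 = 9.127e-05 rad. 0.1186 second = 0.1186 s. Combine: 9.127e-05 rad / 0.1186 s = 0.00076956155 rad/s. 1 rpm = 0.10471976 rad/s, so 0.00076956155 rad/s = 0.00076956155 / 0.10471976 = 0.0073487715 rpm ≈ 0.007349 rpm (4 s.f.). Final answer: 0.007349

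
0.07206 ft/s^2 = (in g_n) 1 ft/s^2 = 0.3048 m/s^2, so 0.07206 ft/s^2 = 0.07206 * 0.3048 = 0.021963888 m/s^2. 1 g_n = 9.80665 m/s^2, so 0.021963888 m/s^2 = 0.021963888 / 9.80665 = 0.0022396933 g_n ≈ 0.00224 g_n (4 s.f.). Final answer: 0.00224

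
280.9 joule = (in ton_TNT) 6.714e-08. Check: 280.9 joule = 280.9 J. 1 ton_TNT = 4.184e+09 J, so 280.9 J = 280.9 / 4.184e+09 = 6.7136711e-08 ton_TNT ≈ 6.714e-08 ton_TNT (4 s.f.).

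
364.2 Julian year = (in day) 1 Julian year = 31557600 s, so 364.2 Julian year = 364.2 * 31557600 = 1.1493278e+10 s. 1 day = 86400 s, so 1.1493278e+10 s = 1.1493278e+10 / 86400 = 133024.05 day ≈ 1.33e+05 day (4 s.f.). Final answer: 1.33e+05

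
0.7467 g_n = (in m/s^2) 1 g_n = 9.80665 m/s^2, so 0.7467 g_n = 0.7467 * 9.80665 = 7.3226256 m/s^2. Result: 7.3226256 m/s^2 ≈ 7.323 m/s^2 (4 s.f.). Final answer: 7.323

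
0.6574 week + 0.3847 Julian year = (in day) 1 week = 604800 s, so 0.6574 week = 0.6574 * 604800 = 397595.52 s. 1 Julian year = 31557600 s, so 0.3847 Julian year = 0.3847 * 31557600 = 12140209 s. Sum: 397595.52 + 12140209 = 12537804 s. 1 day = 86400 s, so 12537804 s = 12537804 / 86400 = 145.11347 day ≈ 145.1 day (4 s.f.). Final answer: 145.1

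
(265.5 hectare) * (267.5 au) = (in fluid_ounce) 3.593e+24. Check: 1 hectare = 10000 m^2, so 265.5 hectare = 265.5 * 10000 = 2655000 m^2. 1 au = 1.4959787e+11 m, so 267.5 au = 267.5 * 1.4959787e+11 = 4.001743e+13 m. Combine: 2655000 m^2 * 4.001743e+13 m = 1.0624628e+20 m^3. 1 fluid_ounce = 2.957353e-05 m^3, so 1.0624628e+20 m^3 = 1.0624628e+20 / 2.957353e-05 = 3.592614e+24 fluid_ounce ≈ 3.593e+24 fluid_ounce (4 s.f.).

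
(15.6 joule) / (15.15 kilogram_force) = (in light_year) 1.11e-17. Check: 15.6 joule = 15.6 J. 1 kilogram_force = 9.80665 N, so 15.15 kilogram_force = 15.15 * 9.80665 = 148.57075 N. Combine: 15.6 J / 148.57075 N = 0.10500048 m. 1 light_year = 9.4607305e+15 m, so 0.10500048 m = 0.10500048 / 9.4607305e+15 = 1.109856e-17 light_year ≈ 1.11e-17 light_year (4 s.f.).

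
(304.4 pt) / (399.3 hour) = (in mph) 1.671e-07. Check: 1 pt = 0.00035277778 m, so 304.4 pt = 304.4 * 0.00035277778 = 0.10738556 m. 1 hour = 3600 s, so 399.3 hour = 399.3 * 3600 = 1437480 s. Combine: 0.10738556 m / 1437480 s = 7.4704035e-08 m/s. 1 mph = 0.44704 m/s, so 7.4704035e-08 m/s = 7.4704035e-08 / 0.44704 = 1.6710817e-07 mph ≈ 1.671e-07 mph (4 s.f.).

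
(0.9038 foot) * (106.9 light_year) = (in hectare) 1 foot = 0.3048 m, so 0.9038 foot = 0.9038 * 0.3048 = 0.27547824 m. 1 light_year = 9.4607305e+15 m, so 106.9 light_year = 106.9 * 9.4607305e+15 = 1.0113521e+18 m. Combine: 0.27547824 m * 1.0113521e+18 m = 2.7860549e+17 m^2. 1 hectare = 10000 m^2, so 2.7860549e+17 m^2 = 2.7860549e+17 / 10000 = 2.7860549e+13 hectare ≈ 2.786e+13 hectare (4 s.f.). Final answer: 2.786e+13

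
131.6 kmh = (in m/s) 1 kmh = 0.27777778 m/s, so 131.6 kmh = 131.6 * 0.27777778 = 36.555556 m/s. Result: 36.555556 m/s ≈ 36.56 m/s (4 s.f.). Final answer: 36.56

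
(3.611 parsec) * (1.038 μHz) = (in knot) 2.248e+11. Check: 1 parsec = 3.0856776e+16 m, so 3.611 parsec = 3.611 * 3.0856776e+16 = 1.1142382e+17 m. 1 μHz = 1e-06 Hz, so 1.038 μHz = 1.038 * 1e-06 = 1.038e-06 Hz. Combine: 1.1142382e+17 m * 1.038e-06 Hz = 1.1565792e+11 m/s. 1 knot = 0.51444444 m/s, so 1.1565792e+11 m/s = 1.1565792e+11 / 0.51444444 = 2.2482102e+11 knot ≈ 2.248e+11 knot (4 s.f.).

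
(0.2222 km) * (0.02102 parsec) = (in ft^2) 1.551e+18. Check: 1 km = 1000 m, so 0.2222 km = 0.2222 * 1000 = 222.2 m. 1 parsec = 3.0856776e+16 m, so 0.02102 parsec = 0.02102 * 3.0856776e+16 = 6.4860943e+14 m. Combine: 222.2 m * 6.4860943e+14 m = 1.4412101e+17 m^2. 1 ft^2 = 0.09290304 m^2, so 1.4412101e+17 m^2 = 1.4412101e+17 / 0.09290304 = 1.5513057e+18 ft^2 ≈ 1.551e+18 ft^2 (4 s.f.).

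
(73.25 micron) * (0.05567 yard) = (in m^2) 3.729e-06. Check: 1 micron = 1e-06 m, so 73.25 micron = 73.25 * 1e-06 = 7.325e-05 m. 1 yard = 0.9144 m, so 0.05567 yard = 0.05567 * 0.9144 = 0.050904648 m. Combine: 7.325e-05 m * 0.050904648 m = 3.7287655e-06 m^2. Result: 3.7287655e-06 m^2 ≈ 3.729e-06 m^2 (4 s.f.).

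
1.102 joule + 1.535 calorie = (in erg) 7.524e+07. Check: 1.102 joule = 1.102 J. 1 calorie = 4.184 J, so 1.535 calorie = 1.535 * 4.184 = 6.42244 J. Sum: 1.102 + 6.42244 = 7.52444 J. 1 erg = 1e-07 J, so 7.52444 J = 7.52444 / 1e-07 = 75244400 erg ≈ 7.524e+07 erg (4 s.f.).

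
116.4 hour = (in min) 1 hour = 3600 s, so 116.4 hour = 116.4 * 3600 = 419040 s. 1 min = 60 s, so 419040 s = 419040 / 60 = 6984 min. Final answer: 6984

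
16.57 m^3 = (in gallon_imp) 3645. Check: 1 gallon_imp = 0.00454609 m^3, so 16.57 m^3 = 16.57 / 0.00454609 = 3644.8904 gallon_imp ≈ 3645 gallon_imp (4 s.f.).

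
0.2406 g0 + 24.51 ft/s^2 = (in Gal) 983. Check: 1 g0 = 9.80665 m/s^2, so 0.2406 g0 = 0.2406 * 9.80665 = 2.35948 m/s^2. 1 ft/s^2 = 0.3048 m/s^2, so 24.51 ft/s^2 = 24.51 * 0.3048 = 7.470648 m/s^2. Sum: 2.35948 + 7.470648 = 9.830128 m/s^2. 1 Gal = 0.01 m/s^2, so 9.830128 m/s^2 = 9.830128 / 0.01 = 983.0128 Gal ≈ 983 Gal (4 s.f.).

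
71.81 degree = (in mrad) 1253. Check: 1 degree = 0.017453293 rad, so 71.81 degree = 71.81 * 0.017453293 = 1.2533209 rad. 1 mrad = 0.001 rad, so 1.2533209 rad = 1.2533209 / 0.001 = 1253.3209 mrad ≈ 1253 mrad (4 s.f.).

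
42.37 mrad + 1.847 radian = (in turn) 1 mrad = 0.001 rad, so 42.37 mrad = 42.37 * 0.001 = 0.04237 rad. 1.847 radian = 1.847 rad. Sum: 0.04237 + 1.847 = 1.88937 rad. 1 turn = 6.2831853 rad, so 1.88937 rad = 1.88937 / 6.2831853 = 0.30070257 turn ≈ 0.3007 turn (4 s.f.). Final answer: 0.3007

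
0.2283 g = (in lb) 0.0005033. Check: 1 g = 0.001 kg, so 0.2283 g = 0.2283 * 0.001 = 0.0002283 kg. 1 lb = 0.45359237 kg, so 0.0002283 kg = 0.0002283 / 0.45359237 = 0.00050331534 lb ≈ 0.0005033 lb (4 s.f.).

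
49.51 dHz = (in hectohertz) 1 dHz = 0.1 Hz, so 49.51 dHz = 49.51 * 0.1 = 4.951 Hz. 1 hectohertz = 100 Hz, so 4.951 Hz = 4.951 / 100 = 0.04951 hectohertz. Final answer: 0.04951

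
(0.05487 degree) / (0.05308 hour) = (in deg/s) 1 degree = 0.017453293 rad, so 0.05487 degree = 0.05487 * 0.017453293 = 0.00095766216 rad. 1 hour = 3600 s, so 0.05308 hour = 0.05308 * 3600 = 191.088 s. Combine: 0.00095766216 rad / 191.088 s = 5.011629e-06 rad/s. 1 deg/s = 0.017453293 rad/s, so 5.011629e-06 rad/s = 5.011629e-06 / 0.017453293 = 0.00028714519 deg/s ≈ 0.0002871 deg/s (4 s.f.). Final answer: 0.0002871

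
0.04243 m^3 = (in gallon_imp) 1 gallon_imp = 0.00454609 m^3, so 0.04243 m^3 = 0.04243 / 0.00454609 = 9.3332952 gallon_imp ≈ 9.333 gallon_imp (4 s.f.). Final answer: 9.333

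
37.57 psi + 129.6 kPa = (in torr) 2915. Check: 1 psi = 6894.7573 Pa, so 37.57 psi = 37.57 * 6894.7573 = 259036.03 Pa. 1 kPa = 1000 Pa, so 129.6 kPa = 129.6 * 1000 = 129600 Pa. Sum: 259036.03 + 129600 = 388636.03 Pa. 1 torr = 133.32237 Pa, so 388636.03 Pa = 388636.03 / 133.32237 = 2915.01 torr ≈ 2915 torr (4 s.f.).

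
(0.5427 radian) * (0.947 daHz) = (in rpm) 49.08. Check: 0.5427 radian = 0.5427 rad. 1 daHz = 10 Hz, so 0.947 daHz = 0.947 * 10 = 9.47 Hz. Combine: 0.5427 rad * 9.47 Hz = 5.139369 rad/s. 1 rpm = 0.10471976 rad/s, so 5.139369 rad/s = 5.139369 / 0.10471976 = 49.077359 rpm ≈ 49.08 rpm (4 s.f.).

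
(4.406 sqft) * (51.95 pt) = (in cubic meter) 0.007502. Check: 1 sqft = 0.09290304 m^2, so 4.406 sqft = 4.406 * 0.09290304 = 0.40933079 m^2. 1 pt = 0.00035277778 m, so 51.95 pt = 51.95 * 0.00035277778 = 0.018326806 m. Combine: 0.40933079 m^2 * 0.018326806 m = 0.0075017259 m^3. 0.0075017259 m^3 = 0.0075017259 cubic meter ≈ 0.007502 cubic meter (4 s.f.).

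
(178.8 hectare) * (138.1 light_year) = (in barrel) 1.469e+25. Check: 1 hectare = 10000 m^2, so 178.8 hectare = 178.8 * 10000 = 1788000 m^2. 1 light_year = 9.4607305e+15 m, so 138.1 light_year = 138.1 * 9.4607305e+15 = 1.3065269e+18 m. Combine: 1788000 m^2 * 1.3065269e+18 m = 2.3360701e+24 m^3. 1 barrel = 0.15898729 m^3, so 2.3360701e+24 m^3 = 2.3360701e+24 / 0.15898729 = 1.4693439e+25 barrel ≈ 1.469e+25 barrel (4 s.f.).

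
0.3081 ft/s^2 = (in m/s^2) 1 ft/s^2 = 0.3048 m/s^2, so 0.3081 ft/s^2 = 0.3081 * 0.3048 = 0.09390888 m/s^2. Result: 0.09390888 m/s^2 ≈ 0.09391 m/s^2 (4 s.f.). Final answer: 0.09391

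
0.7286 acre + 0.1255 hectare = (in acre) 1.039. Check: 1 acre = 4046.8564 m^2, so 0.7286 acre = 0.7286 * 4046.8564 = 2948.5396 m^2. 1 hectare = 10000 m^2, so 0.1255 hectare = 0.1255 * 10000 = 1255 m^2. Sum: 2948.5396 + 1255 = 4203.5396 m^2. 1 acre = 4046.8564 m^2, so 4203.5396 m^2 = 4203.5396 / 4046.8564 = 1.0387173 acre ≈ 1.039 acre (4 s.f.).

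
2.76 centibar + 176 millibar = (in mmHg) 152.7. Check: 1 centibar = 1000 Pa, so 2.76 centibar = 2.76 * 1000 = 2760 Pa. 1 millibar = 100 Pa, so 176 millibar = 176 * 100 = 17600 Pa. Sum: 2760 + 17600 = 20360 Pa. 1 mmHg = 133.32237 Pa, so 20360 Pa = 20360 / 133.32237 = 152.71256 mmHg ≈ 152.7 mmHg (4 s.f.).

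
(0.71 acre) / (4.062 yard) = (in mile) 0.4807. Check: 1 acre = 4046.8564 m^2, so 0.71 acre = 0.71 * 4046.8564 = 2873.2681 m^2. 1 yard = 0.9144 m, so 4.062 yard = 4.062 * 0.9144 = 3.7142928 m. Combine: 2873.2681 m^2 / 3.7142928 m = 773.57069 m. 1 mile = 1609.344 m, so 773.57069 m = 773.57069 / 1609.344 = 0.48067454 mile ≈ 0.4807 mile (4 s.f.).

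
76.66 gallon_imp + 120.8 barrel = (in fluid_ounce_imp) 6.882e+05. Check: 1 gallon_imp = 0.00454609 m^3, so 76.66 gallon_imp = 76.66 * 0.00454609 = 0.34850326 m^3. 1 barrel = 0.15898729 m^3, so 120.8 barrel = 120.8 * 0.15898729 = 19.205665 m^3. Sum: 0.34850326 + 19.205665 = 19.554168 m^3. 1 fluid_ounce_imp = 2.8413063e-05 m^3, so 19.554168 m^3 = 19.554168 / 2.8413063e-05 = 688210.52 fluid_ounce_imp ≈ 6.882e+05 fluid_ounce_imp (4 s.f.).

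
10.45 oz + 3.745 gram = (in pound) 1 oz = 0.028349523 kg, so 10.45 oz = 10.45 * 0.028349523 = 0.29625252 kg. 1 gram = 0.001 kg, so 3.745 gram = 3.745 * 0.001 = 0.003745 kg. Sum: 0.29625252 + 0.003745 = 0.29999752 kg. 1 pound = 0.45359237 kg, so 0.29999752 kg = 0.29999752 / 0.45359237 = 0.66138131 pound ≈ 0.6614 pound (4 s.f.). Final answer: 0.6614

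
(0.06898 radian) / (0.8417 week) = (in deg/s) 0.06898 radian = 0.06898 rad. 1 week = 604800 s, so 0.8417 week = 0.8417 * 604800 = 509060.16 s. Combine: 0.06898 rad / 509060.16 s = 1.3550461e-07 rad/s. 1 deg/s = 0.017453293 rad/s, so 1.3550461e-07 rad/s = 1.3550461e-07 / 0.017453293 = 7.7638424e-06 deg/s ≈ 7.764e-06 deg/s (4 s.f.). Final answer: 7.764e-06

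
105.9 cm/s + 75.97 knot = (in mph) 1 cm/s = 0.01 m/s, so 105.9 cm/s = 105.9 * 0.01 = 1.059 m/s. 1 knot = 0.51444444 m/s, so 75.97 knot = 75.97 * 0.51444444 = 39.082344 m/s. Sum: 1.059 + 39.082344 = 40.141344 m/s. 1 mph = 0.44704 m/s, so 40.141344 m/s = 40.141344 / 0.44704 = 89.79363 mph ≈ 89.79 mph (4 s.f.). Final answer: 89.79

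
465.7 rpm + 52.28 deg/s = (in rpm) 1 rpm = 0.10471976 rad/s, so 465.7 rpm = 465.7 * 0.10471976 = 48.76799 rad/s. 1 deg/s = 0.017453293 rad/s, so 52.28 deg/s = 52.28 * 0.017453293 = 0.91245813 rad/s. Sum: 48.76799 + 0.91245813 = 49.680448 rad/s. 1 rpm = 0.10471976 rad/s, so 49.680448 rad/s = 49.680448 / 0.10471976 = 474.41333 rpm ≈ 474.4 rpm (4 s.f.). Final answer: 474.4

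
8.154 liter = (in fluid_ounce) 1 liter = 0.001 m^3, so 8.154 liter = 8.154 * 0.001 = 0.008154 m^3. 1 fluid_ounce = 2.957353e-05 m^3, so 0.008154 m^3 = 0.008154 / 2.957353e-05 = 275.71954 fluid_ounce ≈ 275.7 fluid_ounce (4 s.f.). Final answer: 275.7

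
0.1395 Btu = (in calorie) 1 Btu = 1055.0559 J, so 0.1395 Btu = 0.1395 * 1055.0559 = 147.18029 J. 1 calorie = 4.184 J, so 147.18029 J = 147.18029 / 4.184 = 35.176934 calorie ≈ 35.18 calorie (4 s.f.). Final answer: 35.18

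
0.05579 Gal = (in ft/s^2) 0.00183. Check: 1 Gal = 0.01 m/s^2, so 0.05579 Gal = 0.05579 * 0.01 = 0.0005579 m/s^2. 1 ft/s^2 = 0.3048 m/s^2, so 0.0005579 m/s^2 = 0.0005579 / 0.3048 = 0.0018303806 ft/s^2 ≈ 0.00183 ft/s^2 (4 s.f.).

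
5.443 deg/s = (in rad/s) 0.095. Check: 1 deg/s = 0.017453293 rad/s, so 5.443 deg/s = 5.443 * 0.017453293 = 0.094998271 rad/s. Result: 0.094998271 rad/s ≈ 0.095 rad/s (4 s.f.).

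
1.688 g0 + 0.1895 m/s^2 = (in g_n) 1 g0 = 9.80665 m/s^2, so 1.688 g0 = 1.688 * 9.80665 = 16.553625 m/s^2. 0.1895 m/s^2 is already in m/s^2. Sum: 16.553625 + 0.1895 = 16.743125 m/s^2. 1 g_n = 9.80665 m/s^2, so 16.743125 m/s^2 = 16.743125 / 9.80665 = 1.7073236 g_n ≈ 1.707 g_n (4 s.f.). Final answer: 1.707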